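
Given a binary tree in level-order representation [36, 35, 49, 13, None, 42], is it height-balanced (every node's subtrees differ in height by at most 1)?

Tree (level-order array): [36, 35, 49, 13, None, 42]
Definition: a tree is height-balanced if, at every node, |h(left) - h(right)| <= 1 (empty subtree has height -1).
Bottom-up per-node check:
  node 13: h_left=-1, h_right=-1, diff=0 [OK], height=0
  node 35: h_left=0, h_right=-1, diff=1 [OK], height=1
  node 42: h_left=-1, h_right=-1, diff=0 [OK], height=0
  node 49: h_left=0, h_right=-1, diff=1 [OK], height=1
  node 36: h_left=1, h_right=1, diff=0 [OK], height=2
All nodes satisfy the balance condition.
Result: Balanced


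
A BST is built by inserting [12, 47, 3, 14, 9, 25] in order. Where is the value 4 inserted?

Starting tree (level order): [12, 3, 47, None, 9, 14, None, None, None, None, 25]
Insertion path: 12 -> 3 -> 9
Result: insert 4 as left child of 9
Final tree (level order): [12, 3, 47, None, 9, 14, None, 4, None, None, 25]


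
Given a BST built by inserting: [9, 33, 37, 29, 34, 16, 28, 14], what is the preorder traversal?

Tree insertion order: [9, 33, 37, 29, 34, 16, 28, 14]
Tree (level-order array): [9, None, 33, 29, 37, 16, None, 34, None, 14, 28]
Preorder traversal: [9, 33, 29, 16, 14, 28, 37, 34]


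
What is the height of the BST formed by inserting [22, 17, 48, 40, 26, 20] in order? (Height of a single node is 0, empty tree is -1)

Insertion order: [22, 17, 48, 40, 26, 20]
Tree (level-order array): [22, 17, 48, None, 20, 40, None, None, None, 26]
Compute height bottom-up (empty subtree = -1):
  height(20) = 1 + max(-1, -1) = 0
  height(17) = 1 + max(-1, 0) = 1
  height(26) = 1 + max(-1, -1) = 0
  height(40) = 1 + max(0, -1) = 1
  height(48) = 1 + max(1, -1) = 2
  height(22) = 1 + max(1, 2) = 3
Height = 3


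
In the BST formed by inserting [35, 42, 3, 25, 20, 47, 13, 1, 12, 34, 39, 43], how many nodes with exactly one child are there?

Tree built from: [35, 42, 3, 25, 20, 47, 13, 1, 12, 34, 39, 43]
Tree (level-order array): [35, 3, 42, 1, 25, 39, 47, None, None, 20, 34, None, None, 43, None, 13, None, None, None, None, None, 12]
Rule: These are nodes with exactly 1 non-null child.
Per-node child counts:
  node 35: 2 child(ren)
  node 3: 2 child(ren)
  node 1: 0 child(ren)
  node 25: 2 child(ren)
  node 20: 1 child(ren)
  node 13: 1 child(ren)
  node 12: 0 child(ren)
  node 34: 0 child(ren)
  node 42: 2 child(ren)
  node 39: 0 child(ren)
  node 47: 1 child(ren)
  node 43: 0 child(ren)
Matching nodes: [20, 13, 47]
Count of nodes with exactly one child: 3


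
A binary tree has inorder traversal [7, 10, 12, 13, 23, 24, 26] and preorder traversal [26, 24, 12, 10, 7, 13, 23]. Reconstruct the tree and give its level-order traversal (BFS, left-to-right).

Inorder:  [7, 10, 12, 13, 23, 24, 26]
Preorder: [26, 24, 12, 10, 7, 13, 23]
Algorithm: preorder visits root first, so consume preorder in order;
for each root, split the current inorder slice at that value into
left-subtree inorder and right-subtree inorder, then recurse.
Recursive splits:
  root=26; inorder splits into left=[7, 10, 12, 13, 23, 24], right=[]
  root=24; inorder splits into left=[7, 10, 12, 13, 23], right=[]
  root=12; inorder splits into left=[7, 10], right=[13, 23]
  root=10; inorder splits into left=[7], right=[]
  root=7; inorder splits into left=[], right=[]
  root=13; inorder splits into left=[], right=[23]
  root=23; inorder splits into left=[], right=[]
Reconstructed level-order: [26, 24, 12, 10, 13, 7, 23]


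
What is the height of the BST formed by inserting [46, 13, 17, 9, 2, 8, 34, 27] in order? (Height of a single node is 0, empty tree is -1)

Insertion order: [46, 13, 17, 9, 2, 8, 34, 27]
Tree (level-order array): [46, 13, None, 9, 17, 2, None, None, 34, None, 8, 27]
Compute height bottom-up (empty subtree = -1):
  height(8) = 1 + max(-1, -1) = 0
  height(2) = 1 + max(-1, 0) = 1
  height(9) = 1 + max(1, -1) = 2
  height(27) = 1 + max(-1, -1) = 0
  height(34) = 1 + max(0, -1) = 1
  height(17) = 1 + max(-1, 1) = 2
  height(13) = 1 + max(2, 2) = 3
  height(46) = 1 + max(3, -1) = 4
Height = 4


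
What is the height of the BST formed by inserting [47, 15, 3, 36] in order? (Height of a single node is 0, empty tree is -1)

Insertion order: [47, 15, 3, 36]
Tree (level-order array): [47, 15, None, 3, 36]
Compute height bottom-up (empty subtree = -1):
  height(3) = 1 + max(-1, -1) = 0
  height(36) = 1 + max(-1, -1) = 0
  height(15) = 1 + max(0, 0) = 1
  height(47) = 1 + max(1, -1) = 2
Height = 2


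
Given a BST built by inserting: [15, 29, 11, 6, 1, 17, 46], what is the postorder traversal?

Tree insertion order: [15, 29, 11, 6, 1, 17, 46]
Tree (level-order array): [15, 11, 29, 6, None, 17, 46, 1]
Postorder traversal: [1, 6, 11, 17, 46, 29, 15]


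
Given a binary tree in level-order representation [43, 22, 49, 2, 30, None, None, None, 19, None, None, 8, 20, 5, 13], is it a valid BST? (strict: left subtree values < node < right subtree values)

Level-order array: [43, 22, 49, 2, 30, None, None, None, 19, None, None, 8, 20, 5, 13]
Validate using subtree bounds (lo, hi): at each node, require lo < value < hi,
then recurse left with hi=value and right with lo=value.
Preorder trace (stopping at first violation):
  at node 43 with bounds (-inf, +inf): OK
  at node 22 with bounds (-inf, 43): OK
  at node 2 with bounds (-inf, 22): OK
  at node 19 with bounds (2, 22): OK
  at node 8 with bounds (2, 19): OK
  at node 5 with bounds (2, 8): OK
  at node 13 with bounds (8, 19): OK
  at node 20 with bounds (19, 22): OK
  at node 30 with bounds (22, 43): OK
  at node 49 with bounds (43, +inf): OK
No violation found at any node.
Result: Valid BST


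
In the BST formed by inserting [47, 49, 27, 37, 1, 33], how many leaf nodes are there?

Tree built from: [47, 49, 27, 37, 1, 33]
Tree (level-order array): [47, 27, 49, 1, 37, None, None, None, None, 33]
Rule: A leaf has 0 children.
Per-node child counts:
  node 47: 2 child(ren)
  node 27: 2 child(ren)
  node 1: 0 child(ren)
  node 37: 1 child(ren)
  node 33: 0 child(ren)
  node 49: 0 child(ren)
Matching nodes: [1, 33, 49]
Count of leaf nodes: 3


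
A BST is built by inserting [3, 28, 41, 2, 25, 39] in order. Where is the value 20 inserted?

Starting tree (level order): [3, 2, 28, None, None, 25, 41, None, None, 39]
Insertion path: 3 -> 28 -> 25
Result: insert 20 as left child of 25
Final tree (level order): [3, 2, 28, None, None, 25, 41, 20, None, 39]


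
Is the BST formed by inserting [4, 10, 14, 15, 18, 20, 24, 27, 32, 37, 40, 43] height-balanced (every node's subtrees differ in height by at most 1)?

Tree (level-order array): [4, None, 10, None, 14, None, 15, None, 18, None, 20, None, 24, None, 27, None, 32, None, 37, None, 40, None, 43]
Definition: a tree is height-balanced if, at every node, |h(left) - h(right)| <= 1 (empty subtree has height -1).
Bottom-up per-node check:
  node 43: h_left=-1, h_right=-1, diff=0 [OK], height=0
  node 40: h_left=-1, h_right=0, diff=1 [OK], height=1
  node 37: h_left=-1, h_right=1, diff=2 [FAIL (|-1-1|=2 > 1)], height=2
  node 32: h_left=-1, h_right=2, diff=3 [FAIL (|-1-2|=3 > 1)], height=3
  node 27: h_left=-1, h_right=3, diff=4 [FAIL (|-1-3|=4 > 1)], height=4
  node 24: h_left=-1, h_right=4, diff=5 [FAIL (|-1-4|=5 > 1)], height=5
  node 20: h_left=-1, h_right=5, diff=6 [FAIL (|-1-5|=6 > 1)], height=6
  node 18: h_left=-1, h_right=6, diff=7 [FAIL (|-1-6|=7 > 1)], height=7
  node 15: h_left=-1, h_right=7, diff=8 [FAIL (|-1-7|=8 > 1)], height=8
  node 14: h_left=-1, h_right=8, diff=9 [FAIL (|-1-8|=9 > 1)], height=9
  node 10: h_left=-1, h_right=9, diff=10 [FAIL (|-1-9|=10 > 1)], height=10
  node 4: h_left=-1, h_right=10, diff=11 [FAIL (|-1-10|=11 > 1)], height=11
Node 37 violates the condition: |-1 - 1| = 2 > 1.
Result: Not balanced


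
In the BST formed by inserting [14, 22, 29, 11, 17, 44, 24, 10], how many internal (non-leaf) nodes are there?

Tree built from: [14, 22, 29, 11, 17, 44, 24, 10]
Tree (level-order array): [14, 11, 22, 10, None, 17, 29, None, None, None, None, 24, 44]
Rule: An internal node has at least one child.
Per-node child counts:
  node 14: 2 child(ren)
  node 11: 1 child(ren)
  node 10: 0 child(ren)
  node 22: 2 child(ren)
  node 17: 0 child(ren)
  node 29: 2 child(ren)
  node 24: 0 child(ren)
  node 44: 0 child(ren)
Matching nodes: [14, 11, 22, 29]
Count of internal (non-leaf) nodes: 4


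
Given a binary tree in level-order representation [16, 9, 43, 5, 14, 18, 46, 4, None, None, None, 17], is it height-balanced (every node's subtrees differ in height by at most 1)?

Tree (level-order array): [16, 9, 43, 5, 14, 18, 46, 4, None, None, None, 17]
Definition: a tree is height-balanced if, at every node, |h(left) - h(right)| <= 1 (empty subtree has height -1).
Bottom-up per-node check:
  node 4: h_left=-1, h_right=-1, diff=0 [OK], height=0
  node 5: h_left=0, h_right=-1, diff=1 [OK], height=1
  node 14: h_left=-1, h_right=-1, diff=0 [OK], height=0
  node 9: h_left=1, h_right=0, diff=1 [OK], height=2
  node 17: h_left=-1, h_right=-1, diff=0 [OK], height=0
  node 18: h_left=0, h_right=-1, diff=1 [OK], height=1
  node 46: h_left=-1, h_right=-1, diff=0 [OK], height=0
  node 43: h_left=1, h_right=0, diff=1 [OK], height=2
  node 16: h_left=2, h_right=2, diff=0 [OK], height=3
All nodes satisfy the balance condition.
Result: Balanced


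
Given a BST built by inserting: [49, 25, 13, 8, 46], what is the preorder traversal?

Tree insertion order: [49, 25, 13, 8, 46]
Tree (level-order array): [49, 25, None, 13, 46, 8]
Preorder traversal: [49, 25, 13, 8, 46]


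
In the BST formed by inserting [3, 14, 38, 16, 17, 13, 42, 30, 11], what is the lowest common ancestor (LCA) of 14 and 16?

Tree insertion order: [3, 14, 38, 16, 17, 13, 42, 30, 11]
Tree (level-order array): [3, None, 14, 13, 38, 11, None, 16, 42, None, None, None, 17, None, None, None, 30]
In a BST, the LCA of p=14, q=16 is the first node v on the
root-to-leaf path with p <= v <= q (go left if both < v, right if both > v).
Walk from root:
  at 3: both 14 and 16 > 3, go right
  at 14: 14 <= 14 <= 16, this is the LCA
LCA = 14


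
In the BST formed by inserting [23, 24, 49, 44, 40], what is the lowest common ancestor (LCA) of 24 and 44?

Tree insertion order: [23, 24, 49, 44, 40]
Tree (level-order array): [23, None, 24, None, 49, 44, None, 40]
In a BST, the LCA of p=24, q=44 is the first node v on the
root-to-leaf path with p <= v <= q (go left if both < v, right if both > v).
Walk from root:
  at 23: both 24 and 44 > 23, go right
  at 24: 24 <= 24 <= 44, this is the LCA
LCA = 24


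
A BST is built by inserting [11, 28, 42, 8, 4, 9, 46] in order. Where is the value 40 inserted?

Starting tree (level order): [11, 8, 28, 4, 9, None, 42, None, None, None, None, None, 46]
Insertion path: 11 -> 28 -> 42
Result: insert 40 as left child of 42
Final tree (level order): [11, 8, 28, 4, 9, None, 42, None, None, None, None, 40, 46]


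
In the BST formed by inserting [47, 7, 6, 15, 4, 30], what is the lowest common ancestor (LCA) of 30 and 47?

Tree insertion order: [47, 7, 6, 15, 4, 30]
Tree (level-order array): [47, 7, None, 6, 15, 4, None, None, 30]
In a BST, the LCA of p=30, q=47 is the first node v on the
root-to-leaf path with p <= v <= q (go left if both < v, right if both > v).
Walk from root:
  at 47: 30 <= 47 <= 47, this is the LCA
LCA = 47


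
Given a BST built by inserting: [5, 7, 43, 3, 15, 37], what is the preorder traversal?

Tree insertion order: [5, 7, 43, 3, 15, 37]
Tree (level-order array): [5, 3, 7, None, None, None, 43, 15, None, None, 37]
Preorder traversal: [5, 3, 7, 43, 15, 37]


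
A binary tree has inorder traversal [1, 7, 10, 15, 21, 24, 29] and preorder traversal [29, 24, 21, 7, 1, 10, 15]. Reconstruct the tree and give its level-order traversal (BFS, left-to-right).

Inorder:  [1, 7, 10, 15, 21, 24, 29]
Preorder: [29, 24, 21, 7, 1, 10, 15]
Algorithm: preorder visits root first, so consume preorder in order;
for each root, split the current inorder slice at that value into
left-subtree inorder and right-subtree inorder, then recurse.
Recursive splits:
  root=29; inorder splits into left=[1, 7, 10, 15, 21, 24], right=[]
  root=24; inorder splits into left=[1, 7, 10, 15, 21], right=[]
  root=21; inorder splits into left=[1, 7, 10, 15], right=[]
  root=7; inorder splits into left=[1], right=[10, 15]
  root=1; inorder splits into left=[], right=[]
  root=10; inorder splits into left=[], right=[15]
  root=15; inorder splits into left=[], right=[]
Reconstructed level-order: [29, 24, 21, 7, 1, 10, 15]


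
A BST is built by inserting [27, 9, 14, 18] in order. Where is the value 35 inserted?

Starting tree (level order): [27, 9, None, None, 14, None, 18]
Insertion path: 27
Result: insert 35 as right child of 27
Final tree (level order): [27, 9, 35, None, 14, None, None, None, 18]


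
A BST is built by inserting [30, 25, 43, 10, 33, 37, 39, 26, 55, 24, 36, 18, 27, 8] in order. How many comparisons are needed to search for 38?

Search path for 38: 30 -> 43 -> 33 -> 37 -> 39
Found: False
Comparisons: 5


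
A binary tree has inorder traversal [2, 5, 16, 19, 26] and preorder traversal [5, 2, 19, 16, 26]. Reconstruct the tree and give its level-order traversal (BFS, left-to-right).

Inorder:  [2, 5, 16, 19, 26]
Preorder: [5, 2, 19, 16, 26]
Algorithm: preorder visits root first, so consume preorder in order;
for each root, split the current inorder slice at that value into
left-subtree inorder and right-subtree inorder, then recurse.
Recursive splits:
  root=5; inorder splits into left=[2], right=[16, 19, 26]
  root=2; inorder splits into left=[], right=[]
  root=19; inorder splits into left=[16], right=[26]
  root=16; inorder splits into left=[], right=[]
  root=26; inorder splits into left=[], right=[]
Reconstructed level-order: [5, 2, 19, 16, 26]


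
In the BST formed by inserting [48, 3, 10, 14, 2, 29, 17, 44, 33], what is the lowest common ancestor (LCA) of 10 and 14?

Tree insertion order: [48, 3, 10, 14, 2, 29, 17, 44, 33]
Tree (level-order array): [48, 3, None, 2, 10, None, None, None, 14, None, 29, 17, 44, None, None, 33]
In a BST, the LCA of p=10, q=14 is the first node v on the
root-to-leaf path with p <= v <= q (go left if both < v, right if both > v).
Walk from root:
  at 48: both 10 and 14 < 48, go left
  at 3: both 10 and 14 > 3, go right
  at 10: 10 <= 10 <= 14, this is the LCA
LCA = 10


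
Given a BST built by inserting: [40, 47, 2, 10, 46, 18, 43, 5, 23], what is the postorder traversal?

Tree insertion order: [40, 47, 2, 10, 46, 18, 43, 5, 23]
Tree (level-order array): [40, 2, 47, None, 10, 46, None, 5, 18, 43, None, None, None, None, 23]
Postorder traversal: [5, 23, 18, 10, 2, 43, 46, 47, 40]


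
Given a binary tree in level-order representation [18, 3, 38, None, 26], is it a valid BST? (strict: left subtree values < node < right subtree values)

Level-order array: [18, 3, 38, None, 26]
Validate using subtree bounds (lo, hi): at each node, require lo < value < hi,
then recurse left with hi=value and right with lo=value.
Preorder trace (stopping at first violation):
  at node 18 with bounds (-inf, +inf): OK
  at node 3 with bounds (-inf, 18): OK
  at node 26 with bounds (3, 18): VIOLATION
Node 26 violates its bound: not (3 < 26 < 18).
Result: Not a valid BST


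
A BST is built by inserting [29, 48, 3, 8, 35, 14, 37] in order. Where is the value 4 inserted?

Starting tree (level order): [29, 3, 48, None, 8, 35, None, None, 14, None, 37]
Insertion path: 29 -> 3 -> 8
Result: insert 4 as left child of 8
Final tree (level order): [29, 3, 48, None, 8, 35, None, 4, 14, None, 37]


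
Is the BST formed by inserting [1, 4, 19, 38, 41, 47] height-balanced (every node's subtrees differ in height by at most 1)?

Tree (level-order array): [1, None, 4, None, 19, None, 38, None, 41, None, 47]
Definition: a tree is height-balanced if, at every node, |h(left) - h(right)| <= 1 (empty subtree has height -1).
Bottom-up per-node check:
  node 47: h_left=-1, h_right=-1, diff=0 [OK], height=0
  node 41: h_left=-1, h_right=0, diff=1 [OK], height=1
  node 38: h_left=-1, h_right=1, diff=2 [FAIL (|-1-1|=2 > 1)], height=2
  node 19: h_left=-1, h_right=2, diff=3 [FAIL (|-1-2|=3 > 1)], height=3
  node 4: h_left=-1, h_right=3, diff=4 [FAIL (|-1-3|=4 > 1)], height=4
  node 1: h_left=-1, h_right=4, diff=5 [FAIL (|-1-4|=5 > 1)], height=5
Node 38 violates the condition: |-1 - 1| = 2 > 1.
Result: Not balanced


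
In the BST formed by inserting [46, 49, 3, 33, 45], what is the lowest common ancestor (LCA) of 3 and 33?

Tree insertion order: [46, 49, 3, 33, 45]
Tree (level-order array): [46, 3, 49, None, 33, None, None, None, 45]
In a BST, the LCA of p=3, q=33 is the first node v on the
root-to-leaf path with p <= v <= q (go left if both < v, right if both > v).
Walk from root:
  at 46: both 3 and 33 < 46, go left
  at 3: 3 <= 3 <= 33, this is the LCA
LCA = 3


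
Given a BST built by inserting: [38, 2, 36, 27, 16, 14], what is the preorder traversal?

Tree insertion order: [38, 2, 36, 27, 16, 14]
Tree (level-order array): [38, 2, None, None, 36, 27, None, 16, None, 14]
Preorder traversal: [38, 2, 36, 27, 16, 14]


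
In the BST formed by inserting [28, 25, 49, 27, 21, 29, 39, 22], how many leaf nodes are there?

Tree built from: [28, 25, 49, 27, 21, 29, 39, 22]
Tree (level-order array): [28, 25, 49, 21, 27, 29, None, None, 22, None, None, None, 39]
Rule: A leaf has 0 children.
Per-node child counts:
  node 28: 2 child(ren)
  node 25: 2 child(ren)
  node 21: 1 child(ren)
  node 22: 0 child(ren)
  node 27: 0 child(ren)
  node 49: 1 child(ren)
  node 29: 1 child(ren)
  node 39: 0 child(ren)
Matching nodes: [22, 27, 39]
Count of leaf nodes: 3


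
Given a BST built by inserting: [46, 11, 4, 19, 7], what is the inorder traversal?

Tree insertion order: [46, 11, 4, 19, 7]
Tree (level-order array): [46, 11, None, 4, 19, None, 7]
Inorder traversal: [4, 7, 11, 19, 46]


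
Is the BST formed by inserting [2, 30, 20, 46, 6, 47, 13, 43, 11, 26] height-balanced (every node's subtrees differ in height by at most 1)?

Tree (level-order array): [2, None, 30, 20, 46, 6, 26, 43, 47, None, 13, None, None, None, None, None, None, 11]
Definition: a tree is height-balanced if, at every node, |h(left) - h(right)| <= 1 (empty subtree has height -1).
Bottom-up per-node check:
  node 11: h_left=-1, h_right=-1, diff=0 [OK], height=0
  node 13: h_left=0, h_right=-1, diff=1 [OK], height=1
  node 6: h_left=-1, h_right=1, diff=2 [FAIL (|-1-1|=2 > 1)], height=2
  node 26: h_left=-1, h_right=-1, diff=0 [OK], height=0
  node 20: h_left=2, h_right=0, diff=2 [FAIL (|2-0|=2 > 1)], height=3
  node 43: h_left=-1, h_right=-1, diff=0 [OK], height=0
  node 47: h_left=-1, h_right=-1, diff=0 [OK], height=0
  node 46: h_left=0, h_right=0, diff=0 [OK], height=1
  node 30: h_left=3, h_right=1, diff=2 [FAIL (|3-1|=2 > 1)], height=4
  node 2: h_left=-1, h_right=4, diff=5 [FAIL (|-1-4|=5 > 1)], height=5
Node 6 violates the condition: |-1 - 1| = 2 > 1.
Result: Not balanced


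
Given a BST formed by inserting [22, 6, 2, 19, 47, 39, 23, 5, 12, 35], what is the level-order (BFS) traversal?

Tree insertion order: [22, 6, 2, 19, 47, 39, 23, 5, 12, 35]
Tree (level-order array): [22, 6, 47, 2, 19, 39, None, None, 5, 12, None, 23, None, None, None, None, None, None, 35]
BFS from the root, enqueuing left then right child of each popped node:
  queue [22] -> pop 22, enqueue [6, 47], visited so far: [22]
  queue [6, 47] -> pop 6, enqueue [2, 19], visited so far: [22, 6]
  queue [47, 2, 19] -> pop 47, enqueue [39], visited so far: [22, 6, 47]
  queue [2, 19, 39] -> pop 2, enqueue [5], visited so far: [22, 6, 47, 2]
  queue [19, 39, 5] -> pop 19, enqueue [12], visited so far: [22, 6, 47, 2, 19]
  queue [39, 5, 12] -> pop 39, enqueue [23], visited so far: [22, 6, 47, 2, 19, 39]
  queue [5, 12, 23] -> pop 5, enqueue [none], visited so far: [22, 6, 47, 2, 19, 39, 5]
  queue [12, 23] -> pop 12, enqueue [none], visited so far: [22, 6, 47, 2, 19, 39, 5, 12]
  queue [23] -> pop 23, enqueue [35], visited so far: [22, 6, 47, 2, 19, 39, 5, 12, 23]
  queue [35] -> pop 35, enqueue [none], visited so far: [22, 6, 47, 2, 19, 39, 5, 12, 23, 35]
Result: [22, 6, 47, 2, 19, 39, 5, 12, 23, 35]


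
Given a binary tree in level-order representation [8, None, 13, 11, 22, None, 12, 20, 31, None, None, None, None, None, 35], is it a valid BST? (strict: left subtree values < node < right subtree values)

Level-order array: [8, None, 13, 11, 22, None, 12, 20, 31, None, None, None, None, None, 35]
Validate using subtree bounds (lo, hi): at each node, require lo < value < hi,
then recurse left with hi=value and right with lo=value.
Preorder trace (stopping at first violation):
  at node 8 with bounds (-inf, +inf): OK
  at node 13 with bounds (8, +inf): OK
  at node 11 with bounds (8, 13): OK
  at node 12 with bounds (11, 13): OK
  at node 22 with bounds (13, +inf): OK
  at node 20 with bounds (13, 22): OK
  at node 31 with bounds (22, +inf): OK
  at node 35 with bounds (31, +inf): OK
No violation found at any node.
Result: Valid BST


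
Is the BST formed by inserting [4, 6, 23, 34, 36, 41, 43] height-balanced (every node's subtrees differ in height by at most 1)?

Tree (level-order array): [4, None, 6, None, 23, None, 34, None, 36, None, 41, None, 43]
Definition: a tree is height-balanced if, at every node, |h(left) - h(right)| <= 1 (empty subtree has height -1).
Bottom-up per-node check:
  node 43: h_left=-1, h_right=-1, diff=0 [OK], height=0
  node 41: h_left=-1, h_right=0, diff=1 [OK], height=1
  node 36: h_left=-1, h_right=1, diff=2 [FAIL (|-1-1|=2 > 1)], height=2
  node 34: h_left=-1, h_right=2, diff=3 [FAIL (|-1-2|=3 > 1)], height=3
  node 23: h_left=-1, h_right=3, diff=4 [FAIL (|-1-3|=4 > 1)], height=4
  node 6: h_left=-1, h_right=4, diff=5 [FAIL (|-1-4|=5 > 1)], height=5
  node 4: h_left=-1, h_right=5, diff=6 [FAIL (|-1-5|=6 > 1)], height=6
Node 36 violates the condition: |-1 - 1| = 2 > 1.
Result: Not balanced


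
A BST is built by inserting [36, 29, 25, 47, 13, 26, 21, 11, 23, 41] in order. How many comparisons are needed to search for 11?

Search path for 11: 36 -> 29 -> 25 -> 13 -> 11
Found: True
Comparisons: 5


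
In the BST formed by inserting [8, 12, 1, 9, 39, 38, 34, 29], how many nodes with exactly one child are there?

Tree built from: [8, 12, 1, 9, 39, 38, 34, 29]
Tree (level-order array): [8, 1, 12, None, None, 9, 39, None, None, 38, None, 34, None, 29]
Rule: These are nodes with exactly 1 non-null child.
Per-node child counts:
  node 8: 2 child(ren)
  node 1: 0 child(ren)
  node 12: 2 child(ren)
  node 9: 0 child(ren)
  node 39: 1 child(ren)
  node 38: 1 child(ren)
  node 34: 1 child(ren)
  node 29: 0 child(ren)
Matching nodes: [39, 38, 34]
Count of nodes with exactly one child: 3


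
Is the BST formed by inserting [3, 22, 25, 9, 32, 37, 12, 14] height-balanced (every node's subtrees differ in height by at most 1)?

Tree (level-order array): [3, None, 22, 9, 25, None, 12, None, 32, None, 14, None, 37]
Definition: a tree is height-balanced if, at every node, |h(left) - h(right)| <= 1 (empty subtree has height -1).
Bottom-up per-node check:
  node 14: h_left=-1, h_right=-1, diff=0 [OK], height=0
  node 12: h_left=-1, h_right=0, diff=1 [OK], height=1
  node 9: h_left=-1, h_right=1, diff=2 [FAIL (|-1-1|=2 > 1)], height=2
  node 37: h_left=-1, h_right=-1, diff=0 [OK], height=0
  node 32: h_left=-1, h_right=0, diff=1 [OK], height=1
  node 25: h_left=-1, h_right=1, diff=2 [FAIL (|-1-1|=2 > 1)], height=2
  node 22: h_left=2, h_right=2, diff=0 [OK], height=3
  node 3: h_left=-1, h_right=3, diff=4 [FAIL (|-1-3|=4 > 1)], height=4
Node 9 violates the condition: |-1 - 1| = 2 > 1.
Result: Not balanced


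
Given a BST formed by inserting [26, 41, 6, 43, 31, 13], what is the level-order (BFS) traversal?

Tree insertion order: [26, 41, 6, 43, 31, 13]
Tree (level-order array): [26, 6, 41, None, 13, 31, 43]
BFS from the root, enqueuing left then right child of each popped node:
  queue [26] -> pop 26, enqueue [6, 41], visited so far: [26]
  queue [6, 41] -> pop 6, enqueue [13], visited so far: [26, 6]
  queue [41, 13] -> pop 41, enqueue [31, 43], visited so far: [26, 6, 41]
  queue [13, 31, 43] -> pop 13, enqueue [none], visited so far: [26, 6, 41, 13]
  queue [31, 43] -> pop 31, enqueue [none], visited so far: [26, 6, 41, 13, 31]
  queue [43] -> pop 43, enqueue [none], visited so far: [26, 6, 41, 13, 31, 43]
Result: [26, 6, 41, 13, 31, 43]


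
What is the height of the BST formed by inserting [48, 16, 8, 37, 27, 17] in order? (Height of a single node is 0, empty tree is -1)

Insertion order: [48, 16, 8, 37, 27, 17]
Tree (level-order array): [48, 16, None, 8, 37, None, None, 27, None, 17]
Compute height bottom-up (empty subtree = -1):
  height(8) = 1 + max(-1, -1) = 0
  height(17) = 1 + max(-1, -1) = 0
  height(27) = 1 + max(0, -1) = 1
  height(37) = 1 + max(1, -1) = 2
  height(16) = 1 + max(0, 2) = 3
  height(48) = 1 + max(3, -1) = 4
Height = 4


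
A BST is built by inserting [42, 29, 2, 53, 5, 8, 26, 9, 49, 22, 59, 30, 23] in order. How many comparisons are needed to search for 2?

Search path for 2: 42 -> 29 -> 2
Found: True
Comparisons: 3


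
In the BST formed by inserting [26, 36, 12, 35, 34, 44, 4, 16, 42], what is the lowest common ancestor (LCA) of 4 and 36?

Tree insertion order: [26, 36, 12, 35, 34, 44, 4, 16, 42]
Tree (level-order array): [26, 12, 36, 4, 16, 35, 44, None, None, None, None, 34, None, 42]
In a BST, the LCA of p=4, q=36 is the first node v on the
root-to-leaf path with p <= v <= q (go left if both < v, right if both > v).
Walk from root:
  at 26: 4 <= 26 <= 36, this is the LCA
LCA = 26


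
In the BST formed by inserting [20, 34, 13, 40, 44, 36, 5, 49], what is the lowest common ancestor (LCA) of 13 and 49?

Tree insertion order: [20, 34, 13, 40, 44, 36, 5, 49]
Tree (level-order array): [20, 13, 34, 5, None, None, 40, None, None, 36, 44, None, None, None, 49]
In a BST, the LCA of p=13, q=49 is the first node v on the
root-to-leaf path with p <= v <= q (go left if both < v, right if both > v).
Walk from root:
  at 20: 13 <= 20 <= 49, this is the LCA
LCA = 20


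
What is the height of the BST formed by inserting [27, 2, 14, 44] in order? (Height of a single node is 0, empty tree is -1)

Insertion order: [27, 2, 14, 44]
Tree (level-order array): [27, 2, 44, None, 14]
Compute height bottom-up (empty subtree = -1):
  height(14) = 1 + max(-1, -1) = 0
  height(2) = 1 + max(-1, 0) = 1
  height(44) = 1 + max(-1, -1) = 0
  height(27) = 1 + max(1, 0) = 2
Height = 2


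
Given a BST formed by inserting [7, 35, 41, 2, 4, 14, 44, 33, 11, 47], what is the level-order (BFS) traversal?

Tree insertion order: [7, 35, 41, 2, 4, 14, 44, 33, 11, 47]
Tree (level-order array): [7, 2, 35, None, 4, 14, 41, None, None, 11, 33, None, 44, None, None, None, None, None, 47]
BFS from the root, enqueuing left then right child of each popped node:
  queue [7] -> pop 7, enqueue [2, 35], visited so far: [7]
  queue [2, 35] -> pop 2, enqueue [4], visited so far: [7, 2]
  queue [35, 4] -> pop 35, enqueue [14, 41], visited so far: [7, 2, 35]
  queue [4, 14, 41] -> pop 4, enqueue [none], visited so far: [7, 2, 35, 4]
  queue [14, 41] -> pop 14, enqueue [11, 33], visited so far: [7, 2, 35, 4, 14]
  queue [41, 11, 33] -> pop 41, enqueue [44], visited so far: [7, 2, 35, 4, 14, 41]
  queue [11, 33, 44] -> pop 11, enqueue [none], visited so far: [7, 2, 35, 4, 14, 41, 11]
  queue [33, 44] -> pop 33, enqueue [none], visited so far: [7, 2, 35, 4, 14, 41, 11, 33]
  queue [44] -> pop 44, enqueue [47], visited so far: [7, 2, 35, 4, 14, 41, 11, 33, 44]
  queue [47] -> pop 47, enqueue [none], visited so far: [7, 2, 35, 4, 14, 41, 11, 33, 44, 47]
Result: [7, 2, 35, 4, 14, 41, 11, 33, 44, 47]


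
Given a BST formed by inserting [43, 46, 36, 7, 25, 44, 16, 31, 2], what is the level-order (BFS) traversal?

Tree insertion order: [43, 46, 36, 7, 25, 44, 16, 31, 2]
Tree (level-order array): [43, 36, 46, 7, None, 44, None, 2, 25, None, None, None, None, 16, 31]
BFS from the root, enqueuing left then right child of each popped node:
  queue [43] -> pop 43, enqueue [36, 46], visited so far: [43]
  queue [36, 46] -> pop 36, enqueue [7], visited so far: [43, 36]
  queue [46, 7] -> pop 46, enqueue [44], visited so far: [43, 36, 46]
  queue [7, 44] -> pop 7, enqueue [2, 25], visited so far: [43, 36, 46, 7]
  queue [44, 2, 25] -> pop 44, enqueue [none], visited so far: [43, 36, 46, 7, 44]
  queue [2, 25] -> pop 2, enqueue [none], visited so far: [43, 36, 46, 7, 44, 2]
  queue [25] -> pop 25, enqueue [16, 31], visited so far: [43, 36, 46, 7, 44, 2, 25]
  queue [16, 31] -> pop 16, enqueue [none], visited so far: [43, 36, 46, 7, 44, 2, 25, 16]
  queue [31] -> pop 31, enqueue [none], visited so far: [43, 36, 46, 7, 44, 2, 25, 16, 31]
Result: [43, 36, 46, 7, 44, 2, 25, 16, 31]


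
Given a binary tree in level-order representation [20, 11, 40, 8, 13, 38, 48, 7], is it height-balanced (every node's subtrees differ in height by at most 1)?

Tree (level-order array): [20, 11, 40, 8, 13, 38, 48, 7]
Definition: a tree is height-balanced if, at every node, |h(left) - h(right)| <= 1 (empty subtree has height -1).
Bottom-up per-node check:
  node 7: h_left=-1, h_right=-1, diff=0 [OK], height=0
  node 8: h_left=0, h_right=-1, diff=1 [OK], height=1
  node 13: h_left=-1, h_right=-1, diff=0 [OK], height=0
  node 11: h_left=1, h_right=0, diff=1 [OK], height=2
  node 38: h_left=-1, h_right=-1, diff=0 [OK], height=0
  node 48: h_left=-1, h_right=-1, diff=0 [OK], height=0
  node 40: h_left=0, h_right=0, diff=0 [OK], height=1
  node 20: h_left=2, h_right=1, diff=1 [OK], height=3
All nodes satisfy the balance condition.
Result: Balanced


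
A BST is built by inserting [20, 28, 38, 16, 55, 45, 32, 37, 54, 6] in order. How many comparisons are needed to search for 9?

Search path for 9: 20 -> 16 -> 6
Found: False
Comparisons: 3


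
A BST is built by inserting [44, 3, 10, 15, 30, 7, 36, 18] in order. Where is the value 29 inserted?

Starting tree (level order): [44, 3, None, None, 10, 7, 15, None, None, None, 30, 18, 36]
Insertion path: 44 -> 3 -> 10 -> 15 -> 30 -> 18
Result: insert 29 as right child of 18
Final tree (level order): [44, 3, None, None, 10, 7, 15, None, None, None, 30, 18, 36, None, 29]


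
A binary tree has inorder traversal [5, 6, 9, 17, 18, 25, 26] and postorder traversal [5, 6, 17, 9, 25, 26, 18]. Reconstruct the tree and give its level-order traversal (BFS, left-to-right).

Inorder:   [5, 6, 9, 17, 18, 25, 26]
Postorder: [5, 6, 17, 9, 25, 26, 18]
Algorithm: postorder visits root last, so walk postorder right-to-left;
each value is the root of the current inorder slice — split it at that
value, recurse on the right subtree first, then the left.
Recursive splits:
  root=18; inorder splits into left=[5, 6, 9, 17], right=[25, 26]
  root=26; inorder splits into left=[25], right=[]
  root=25; inorder splits into left=[], right=[]
  root=9; inorder splits into left=[5, 6], right=[17]
  root=17; inorder splits into left=[], right=[]
  root=6; inorder splits into left=[5], right=[]
  root=5; inorder splits into left=[], right=[]
Reconstructed level-order: [18, 9, 26, 6, 17, 25, 5]


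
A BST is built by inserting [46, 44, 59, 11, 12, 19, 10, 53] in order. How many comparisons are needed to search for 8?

Search path for 8: 46 -> 44 -> 11 -> 10
Found: False
Comparisons: 4


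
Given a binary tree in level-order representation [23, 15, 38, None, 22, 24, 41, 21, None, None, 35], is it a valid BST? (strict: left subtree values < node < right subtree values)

Level-order array: [23, 15, 38, None, 22, 24, 41, 21, None, None, 35]
Validate using subtree bounds (lo, hi): at each node, require lo < value < hi,
then recurse left with hi=value and right with lo=value.
Preorder trace (stopping at first violation):
  at node 23 with bounds (-inf, +inf): OK
  at node 15 with bounds (-inf, 23): OK
  at node 22 with bounds (15, 23): OK
  at node 21 with bounds (15, 22): OK
  at node 38 with bounds (23, +inf): OK
  at node 24 with bounds (23, 38): OK
  at node 35 with bounds (24, 38): OK
  at node 41 with bounds (38, +inf): OK
No violation found at any node.
Result: Valid BST


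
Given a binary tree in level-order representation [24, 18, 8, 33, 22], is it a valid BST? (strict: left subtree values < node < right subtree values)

Level-order array: [24, 18, 8, 33, 22]
Validate using subtree bounds (lo, hi): at each node, require lo < value < hi,
then recurse left with hi=value and right with lo=value.
Preorder trace (stopping at first violation):
  at node 24 with bounds (-inf, +inf): OK
  at node 18 with bounds (-inf, 24): OK
  at node 33 with bounds (-inf, 18): VIOLATION
Node 33 violates its bound: not (-inf < 33 < 18).
Result: Not a valid BST


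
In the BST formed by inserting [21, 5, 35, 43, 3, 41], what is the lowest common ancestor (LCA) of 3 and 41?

Tree insertion order: [21, 5, 35, 43, 3, 41]
Tree (level-order array): [21, 5, 35, 3, None, None, 43, None, None, 41]
In a BST, the LCA of p=3, q=41 is the first node v on the
root-to-leaf path with p <= v <= q (go left if both < v, right if both > v).
Walk from root:
  at 21: 3 <= 21 <= 41, this is the LCA
LCA = 21


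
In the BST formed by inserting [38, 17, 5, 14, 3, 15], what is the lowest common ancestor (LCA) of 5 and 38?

Tree insertion order: [38, 17, 5, 14, 3, 15]
Tree (level-order array): [38, 17, None, 5, None, 3, 14, None, None, None, 15]
In a BST, the LCA of p=5, q=38 is the first node v on the
root-to-leaf path with p <= v <= q (go left if both < v, right if both > v).
Walk from root:
  at 38: 5 <= 38 <= 38, this is the LCA
LCA = 38


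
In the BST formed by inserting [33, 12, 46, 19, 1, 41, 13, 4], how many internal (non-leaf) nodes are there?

Tree built from: [33, 12, 46, 19, 1, 41, 13, 4]
Tree (level-order array): [33, 12, 46, 1, 19, 41, None, None, 4, 13]
Rule: An internal node has at least one child.
Per-node child counts:
  node 33: 2 child(ren)
  node 12: 2 child(ren)
  node 1: 1 child(ren)
  node 4: 0 child(ren)
  node 19: 1 child(ren)
  node 13: 0 child(ren)
  node 46: 1 child(ren)
  node 41: 0 child(ren)
Matching nodes: [33, 12, 1, 19, 46]
Count of internal (non-leaf) nodes: 5


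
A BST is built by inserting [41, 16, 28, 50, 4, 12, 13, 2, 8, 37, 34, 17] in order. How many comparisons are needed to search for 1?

Search path for 1: 41 -> 16 -> 4 -> 2
Found: False
Comparisons: 4


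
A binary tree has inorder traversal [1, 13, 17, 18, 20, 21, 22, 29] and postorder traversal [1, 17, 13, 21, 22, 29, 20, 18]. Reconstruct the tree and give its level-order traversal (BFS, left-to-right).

Inorder:   [1, 13, 17, 18, 20, 21, 22, 29]
Postorder: [1, 17, 13, 21, 22, 29, 20, 18]
Algorithm: postorder visits root last, so walk postorder right-to-left;
each value is the root of the current inorder slice — split it at that
value, recurse on the right subtree first, then the left.
Recursive splits:
  root=18; inorder splits into left=[1, 13, 17], right=[20, 21, 22, 29]
  root=20; inorder splits into left=[], right=[21, 22, 29]
  root=29; inorder splits into left=[21, 22], right=[]
  root=22; inorder splits into left=[21], right=[]
  root=21; inorder splits into left=[], right=[]
  root=13; inorder splits into left=[1], right=[17]
  root=17; inorder splits into left=[], right=[]
  root=1; inorder splits into left=[], right=[]
Reconstructed level-order: [18, 13, 20, 1, 17, 29, 22, 21]


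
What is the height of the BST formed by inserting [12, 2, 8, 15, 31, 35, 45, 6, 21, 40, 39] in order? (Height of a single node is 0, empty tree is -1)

Insertion order: [12, 2, 8, 15, 31, 35, 45, 6, 21, 40, 39]
Tree (level-order array): [12, 2, 15, None, 8, None, 31, 6, None, 21, 35, None, None, None, None, None, 45, 40, None, 39]
Compute height bottom-up (empty subtree = -1):
  height(6) = 1 + max(-1, -1) = 0
  height(8) = 1 + max(0, -1) = 1
  height(2) = 1 + max(-1, 1) = 2
  height(21) = 1 + max(-1, -1) = 0
  height(39) = 1 + max(-1, -1) = 0
  height(40) = 1 + max(0, -1) = 1
  height(45) = 1 + max(1, -1) = 2
  height(35) = 1 + max(-1, 2) = 3
  height(31) = 1 + max(0, 3) = 4
  height(15) = 1 + max(-1, 4) = 5
  height(12) = 1 + max(2, 5) = 6
Height = 6


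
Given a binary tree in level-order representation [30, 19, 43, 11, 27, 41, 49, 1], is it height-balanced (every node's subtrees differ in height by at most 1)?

Tree (level-order array): [30, 19, 43, 11, 27, 41, 49, 1]
Definition: a tree is height-balanced if, at every node, |h(left) - h(right)| <= 1 (empty subtree has height -1).
Bottom-up per-node check:
  node 1: h_left=-1, h_right=-1, diff=0 [OK], height=0
  node 11: h_left=0, h_right=-1, diff=1 [OK], height=1
  node 27: h_left=-1, h_right=-1, diff=0 [OK], height=0
  node 19: h_left=1, h_right=0, diff=1 [OK], height=2
  node 41: h_left=-1, h_right=-1, diff=0 [OK], height=0
  node 49: h_left=-1, h_right=-1, diff=0 [OK], height=0
  node 43: h_left=0, h_right=0, diff=0 [OK], height=1
  node 30: h_left=2, h_right=1, diff=1 [OK], height=3
All nodes satisfy the balance condition.
Result: Balanced


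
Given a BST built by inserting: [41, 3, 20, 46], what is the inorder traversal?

Tree insertion order: [41, 3, 20, 46]
Tree (level-order array): [41, 3, 46, None, 20]
Inorder traversal: [3, 20, 41, 46]


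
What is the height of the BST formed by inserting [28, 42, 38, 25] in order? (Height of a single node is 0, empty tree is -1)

Insertion order: [28, 42, 38, 25]
Tree (level-order array): [28, 25, 42, None, None, 38]
Compute height bottom-up (empty subtree = -1):
  height(25) = 1 + max(-1, -1) = 0
  height(38) = 1 + max(-1, -1) = 0
  height(42) = 1 + max(0, -1) = 1
  height(28) = 1 + max(0, 1) = 2
Height = 2


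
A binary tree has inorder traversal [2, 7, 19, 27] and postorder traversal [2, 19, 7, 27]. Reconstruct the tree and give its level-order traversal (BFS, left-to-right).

Inorder:   [2, 7, 19, 27]
Postorder: [2, 19, 7, 27]
Algorithm: postorder visits root last, so walk postorder right-to-left;
each value is the root of the current inorder slice — split it at that
value, recurse on the right subtree first, then the left.
Recursive splits:
  root=27; inorder splits into left=[2, 7, 19], right=[]
  root=7; inorder splits into left=[2], right=[19]
  root=19; inorder splits into left=[], right=[]
  root=2; inorder splits into left=[], right=[]
Reconstructed level-order: [27, 7, 2, 19]


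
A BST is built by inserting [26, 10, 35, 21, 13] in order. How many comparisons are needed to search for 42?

Search path for 42: 26 -> 35
Found: False
Comparisons: 2


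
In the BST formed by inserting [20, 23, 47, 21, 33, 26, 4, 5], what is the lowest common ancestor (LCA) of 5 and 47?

Tree insertion order: [20, 23, 47, 21, 33, 26, 4, 5]
Tree (level-order array): [20, 4, 23, None, 5, 21, 47, None, None, None, None, 33, None, 26]
In a BST, the LCA of p=5, q=47 is the first node v on the
root-to-leaf path with p <= v <= q (go left if both < v, right if both > v).
Walk from root:
  at 20: 5 <= 20 <= 47, this is the LCA
LCA = 20


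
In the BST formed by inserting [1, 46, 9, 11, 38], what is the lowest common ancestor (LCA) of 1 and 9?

Tree insertion order: [1, 46, 9, 11, 38]
Tree (level-order array): [1, None, 46, 9, None, None, 11, None, 38]
In a BST, the LCA of p=1, q=9 is the first node v on the
root-to-leaf path with p <= v <= q (go left if both < v, right if both > v).
Walk from root:
  at 1: 1 <= 1 <= 9, this is the LCA
LCA = 1


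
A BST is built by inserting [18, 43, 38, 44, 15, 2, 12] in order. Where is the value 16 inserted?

Starting tree (level order): [18, 15, 43, 2, None, 38, 44, None, 12]
Insertion path: 18 -> 15
Result: insert 16 as right child of 15
Final tree (level order): [18, 15, 43, 2, 16, 38, 44, None, 12]


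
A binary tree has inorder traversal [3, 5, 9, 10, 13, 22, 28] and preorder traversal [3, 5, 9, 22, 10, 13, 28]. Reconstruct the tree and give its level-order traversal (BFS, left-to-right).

Inorder:  [3, 5, 9, 10, 13, 22, 28]
Preorder: [3, 5, 9, 22, 10, 13, 28]
Algorithm: preorder visits root first, so consume preorder in order;
for each root, split the current inorder slice at that value into
left-subtree inorder and right-subtree inorder, then recurse.
Recursive splits:
  root=3; inorder splits into left=[], right=[5, 9, 10, 13, 22, 28]
  root=5; inorder splits into left=[], right=[9, 10, 13, 22, 28]
  root=9; inorder splits into left=[], right=[10, 13, 22, 28]
  root=22; inorder splits into left=[10, 13], right=[28]
  root=10; inorder splits into left=[], right=[13]
  root=13; inorder splits into left=[], right=[]
  root=28; inorder splits into left=[], right=[]
Reconstructed level-order: [3, 5, 9, 22, 10, 28, 13]
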